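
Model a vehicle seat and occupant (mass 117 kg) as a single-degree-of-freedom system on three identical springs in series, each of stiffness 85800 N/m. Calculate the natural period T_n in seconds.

Series springs: 1/k_eq = 3/85800, so k_eq = 85800/3 = 28600 N/m.
ω_n = √(k_eq/m) = √(28600/117) = √244.4 = 15.63 rad/s.
T_n = 2π/ω_n = 6.283/15.63 = 0.4019 s.

0.402 s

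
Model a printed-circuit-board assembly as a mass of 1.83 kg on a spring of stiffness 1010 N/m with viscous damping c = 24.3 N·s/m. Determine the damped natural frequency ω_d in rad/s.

22.5 rad/s

ω_n = √(k/m) = √(1010/1.83) = 23.49 rad/s.
Critical damping c_c = 2√(k·m) = 2√(1010 × 1.83) = 85.98 N·s/m, so ζ = c/c_c = 24.3/85.98 = 0.2826.
ω_d = ω_n√(1 − ζ²) = 23.49 × √(1 − 0.0799) = 22.54 rad/s.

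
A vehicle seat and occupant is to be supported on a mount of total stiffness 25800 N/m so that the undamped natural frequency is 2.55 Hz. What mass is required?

ω_n = 2πf_n = 2π × 2.55 = 16.02 rad/s.
m = k/ω_n² = 25800/16.02² = 25800/256.7 = 100.5 kg.

101 kg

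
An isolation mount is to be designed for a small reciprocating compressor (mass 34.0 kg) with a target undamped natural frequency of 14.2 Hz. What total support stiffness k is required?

271000 N/m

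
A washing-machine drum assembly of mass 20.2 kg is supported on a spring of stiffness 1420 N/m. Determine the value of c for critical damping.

c_c = 2√(k·m) = 2√(1420 × 20.2) = 2 × 169.4 = 338.7 N·s/m.

339 N·s/m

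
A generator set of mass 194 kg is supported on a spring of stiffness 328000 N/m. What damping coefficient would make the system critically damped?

c_c = 2√(k·m) = 2√(328000 × 194) = 2 × 7977 = 15950 N·s/m.

16000 N·s/m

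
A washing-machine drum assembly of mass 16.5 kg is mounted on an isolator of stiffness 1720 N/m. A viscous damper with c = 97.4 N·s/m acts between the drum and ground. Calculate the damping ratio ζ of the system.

ω_n = √(k/m) = √(1720/16.5) = 10.21 rad/s.
Critical damping c_c = 2√(k·m) = 2√(1720 × 16.5) = 336.9 N·s/m, so ζ = c/c_c = 97.4/336.9 = 0.2891.

0.289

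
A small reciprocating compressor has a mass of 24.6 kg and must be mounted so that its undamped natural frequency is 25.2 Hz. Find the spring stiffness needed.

617000 N/m

ω_n = 2πf_n = 2π × 25.2 = 158.3 rad/s.
k = m·ω_n² = 24.6 × 158.3² = 24.6 × 25070 = 616700 N/m.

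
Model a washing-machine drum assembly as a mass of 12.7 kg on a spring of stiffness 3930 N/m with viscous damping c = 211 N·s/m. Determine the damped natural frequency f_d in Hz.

ω_n = √(k/m) = √(3930/12.7) = 17.59 rad/s.
Critical damping c_c = 2√(k·m) = 2√(3930 × 12.7) = 446.8 N·s/m, so ζ = c/c_c = 211/446.8 = 0.4722.
ω_d = ω_n√(1 − ζ²) = 17.59 × √(1 − 0.223) = 15.51 rad/s.
f_d = ω_d/(2π) = 2.468 Hz.

2.47 Hz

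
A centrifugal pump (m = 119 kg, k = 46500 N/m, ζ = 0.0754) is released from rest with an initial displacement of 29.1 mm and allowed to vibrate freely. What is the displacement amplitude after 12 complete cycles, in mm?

Logarithmic decrement δ = 2πζ/√(1 − ζ²) = 2π × 0.07540/√(1 − 0.00569) = 0.4751.
After n cycles, x_n/x₀ = e^(−nδ), so x_12 = 29.1 × e^(−12 × 0.4751) = 29.1 × 0.003342 = 0.09725 mm.

0.0972 mm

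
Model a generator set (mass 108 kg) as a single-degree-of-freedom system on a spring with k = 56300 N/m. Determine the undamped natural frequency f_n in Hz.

3.63 Hz

ω_n = √(k/m) = √(56300/108) = √521.3 = 22.83 rad/s.
f_n = ω_n/(2π) = 22.83/6.283 = 3.634 Hz.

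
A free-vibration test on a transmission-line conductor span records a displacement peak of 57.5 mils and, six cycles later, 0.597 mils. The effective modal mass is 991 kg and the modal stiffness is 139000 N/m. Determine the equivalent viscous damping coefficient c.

2820 N·s/m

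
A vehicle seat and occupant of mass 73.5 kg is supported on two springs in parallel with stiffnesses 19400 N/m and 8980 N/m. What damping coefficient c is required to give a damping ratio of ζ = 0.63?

Parallel springs add: k_eq = 19400 + 8980 = 28380 N/m.
c_c = 2√(k_eq·m) = 2√(28380 × 73.5) = 2889 N·s/m.
c = ζ·c_c = 0.63 × 2889 = 1820 N·s/m.

1820 N·s/m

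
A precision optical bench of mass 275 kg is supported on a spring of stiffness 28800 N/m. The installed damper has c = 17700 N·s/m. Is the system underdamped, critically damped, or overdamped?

overdamped

c_c = 2√(k·m) = 5628 N·s/m; ζ = c/c_c = 17700/5628 = 3.14.
Since ζ > 1 the system is overdamped.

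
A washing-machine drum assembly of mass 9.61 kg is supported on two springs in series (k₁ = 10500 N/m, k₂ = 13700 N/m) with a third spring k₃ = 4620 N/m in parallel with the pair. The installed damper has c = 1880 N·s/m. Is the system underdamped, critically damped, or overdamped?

overdamped

Series pair: k_s = k₁k₂/(k₁+k₂) = (10500)(13700)/(10500 + 13700) = 5944 N/m. In parallel with k₃: k_eq = 5944 + 4620 = 10560 N/m.
c_c = 2√(k_eq·m) = 637.3 N·s/m; ζ = c/c_c = 1880/637.3 = 2.95.
Since ζ > 1 the system is overdamped.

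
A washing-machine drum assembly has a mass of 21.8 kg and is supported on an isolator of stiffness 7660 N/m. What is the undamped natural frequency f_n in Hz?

ω_n = √(k/m) = √(7660/21.8) = √351.4 = 18.75 rad/s.
f_n = ω_n/(2π) = 18.75/6.283 = 2.983 Hz.

2.98 Hz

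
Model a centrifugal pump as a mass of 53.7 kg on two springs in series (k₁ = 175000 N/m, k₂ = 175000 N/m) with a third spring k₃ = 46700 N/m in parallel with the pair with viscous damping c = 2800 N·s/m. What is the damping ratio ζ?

Series pair: k_s = k₁k₂/(k₁+k₂) = (175000)(175000)/(175000 + 175000) = 87500 N/m. In parallel with k₃: k_eq = 87500 + 46700 = 134200 N/m.
ω_n = √(k_eq/m) = √(134200/53.7) = 49.99 rad/s.
Critical damping c_c = 2√(k_eq·m) = 2√(134200 × 53.7) = 5369 N·s/m, so ζ = c/c_c = 2800/5369 = 0.5215.

0.522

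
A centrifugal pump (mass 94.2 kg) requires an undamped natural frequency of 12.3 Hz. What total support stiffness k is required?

ω_n = 2πf_n = 2π × 12.3 = 77.28 rad/s.
k = m·ω_n² = 94.2 × 77.28² = 94.2 × 5973 = 562600 N/m.

563000 N/m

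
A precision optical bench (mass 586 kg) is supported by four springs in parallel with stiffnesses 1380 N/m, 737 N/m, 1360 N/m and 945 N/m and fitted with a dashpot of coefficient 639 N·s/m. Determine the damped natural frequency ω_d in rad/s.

Parallel springs add: k_eq = 1380 + 737 + 1360 + 945 = 4422 N/m.
ω_n = √(k_eq/m) = √(4422/586) = 2.747 rad/s.
Critical damping c_c = 2√(k_eq·m) = 2√(4422 × 586) = 3219 N·s/m, so ζ = c/c_c = 639/3219 = 0.1985.
ω_d = ω_n√(1 − ζ²) = 2.747 × √(1 − 0.0394) = 2.692 rad/s.

2.69 rad/s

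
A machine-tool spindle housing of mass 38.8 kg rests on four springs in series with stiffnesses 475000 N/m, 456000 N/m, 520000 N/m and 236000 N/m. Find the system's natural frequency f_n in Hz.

Series springs: 1/k_eq = 1/475000 + 1/456000 + 1/520000 + 1/236000 = 1.046×10^-5, so k_eq = 95610 N/m.
ω_n = √(k_eq/m) = √(95610/38.8) = √2464 = 49.64 rad/s.
f_n = ω_n/(2π) = 49.64/6.283 = 7.901 Hz.

7.90 Hz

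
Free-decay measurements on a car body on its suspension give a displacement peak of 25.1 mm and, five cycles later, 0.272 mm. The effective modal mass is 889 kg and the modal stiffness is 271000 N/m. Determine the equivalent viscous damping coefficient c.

4430 N·s/m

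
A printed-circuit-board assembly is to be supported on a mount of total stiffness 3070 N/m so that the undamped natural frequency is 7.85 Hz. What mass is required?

1.26 kg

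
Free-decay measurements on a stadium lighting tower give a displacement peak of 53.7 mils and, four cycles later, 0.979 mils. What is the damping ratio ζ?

0.157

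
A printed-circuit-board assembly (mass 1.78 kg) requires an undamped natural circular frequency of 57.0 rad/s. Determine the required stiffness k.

k = m·ω_n² = 1.78 × 57.00² = 1.78 × 3249 = 5783 N/m.

5780 N/m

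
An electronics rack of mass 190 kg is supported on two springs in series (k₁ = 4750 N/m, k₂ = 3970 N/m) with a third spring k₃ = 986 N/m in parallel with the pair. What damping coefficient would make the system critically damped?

1550 N·s/m

Series pair: k_s = k₁k₂/(k₁+k₂) = (4750)(3970)/(4750 + 3970) = 2163 N/m. In parallel with k₃: k_eq = 2163 + 986 = 3149 N/m.
c_c = 2√(k_eq·m) = 2√(3149 × 190) = 2 × 773.5 = 1547 N·s/m.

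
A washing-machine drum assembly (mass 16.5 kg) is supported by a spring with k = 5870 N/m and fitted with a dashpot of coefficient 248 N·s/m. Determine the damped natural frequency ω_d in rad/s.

17.3 rad/s

ω_n = √(k/m) = √(5870/16.5) = 18.86 rad/s.
Critical damping c_c = 2√(k·m) = 2√(5870 × 16.5) = 622.4 N·s/m, so ζ = c/c_c = 248/622.4 = 0.3984.
ω_d = ω_n√(1 − ζ²) = 18.86 × √(1 − 0.159) = 17.30 rad/s.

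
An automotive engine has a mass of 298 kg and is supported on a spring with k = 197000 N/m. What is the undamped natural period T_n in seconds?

0.244 s

ω_n = √(k/m) = √(197000/298) = √661.1 = 25.71 rad/s.
T_n = 2π/ω_n = 6.283/25.71 = 0.2444 s.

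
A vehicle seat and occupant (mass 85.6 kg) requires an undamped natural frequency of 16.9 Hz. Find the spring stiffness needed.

965000 N/m

ω_n = 2πf_n = 2π × 16.9 = 106.2 rad/s.
k = m·ω_n² = 85.6 × 106.2² = 85.6 × 11280 = 965200 N/m.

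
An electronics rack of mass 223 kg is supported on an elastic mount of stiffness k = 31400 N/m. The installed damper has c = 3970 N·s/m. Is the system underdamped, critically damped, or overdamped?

underdamped

c_c = 2√(k·m) = 5292 N·s/m; ζ = c/c_c = 3970/5292 = 0.750.
Since ζ < 1 the system is underdamped.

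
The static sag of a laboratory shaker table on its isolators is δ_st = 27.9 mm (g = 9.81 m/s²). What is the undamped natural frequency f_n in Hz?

2.98 Hz

ω_n = √(g/δ_st) = √(9.81/0.0279) = √351.6 = 18.75 rad/s.
f_n = ω_n/(2π) = 18.75/6.283 = 2.984 Hz.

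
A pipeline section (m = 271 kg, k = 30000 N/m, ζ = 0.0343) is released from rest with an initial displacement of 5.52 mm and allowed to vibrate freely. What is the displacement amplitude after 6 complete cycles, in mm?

Logarithmic decrement δ = 2πζ/√(1 − ζ²) = 2π × 0.03430/√(1 − 0.00118) = 0.2156.
After n cycles, x_n/x₀ = e^(−nδ), so x_6 = 5.52 × e^(−6 × 0.2156) = 5.52 × 0.2742 = 1.514 mm.

1.51 mm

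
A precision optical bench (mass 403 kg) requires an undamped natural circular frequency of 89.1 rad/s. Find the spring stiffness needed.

k = m·ω_n² = 403 × 89.10² = 403 × 7939 = 3199000 N/m.

3200000 N/m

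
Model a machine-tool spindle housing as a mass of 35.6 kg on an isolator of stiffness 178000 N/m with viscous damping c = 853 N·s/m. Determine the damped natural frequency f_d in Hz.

11.1 Hz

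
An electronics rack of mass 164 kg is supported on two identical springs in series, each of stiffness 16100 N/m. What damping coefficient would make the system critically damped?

2300 N·s/m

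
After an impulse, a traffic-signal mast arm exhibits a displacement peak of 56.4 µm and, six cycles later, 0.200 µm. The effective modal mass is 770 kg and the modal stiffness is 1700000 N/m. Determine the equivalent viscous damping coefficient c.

Logarithmic decrement δ = (1/n)·ln(x₀/x_n) = (1/6)·ln(56.4/0.200) = (1/6)·ln(282.0) = 0.9403.
ζ = δ/√(4π² + δ²) = 0.9403/√(39.48 + 0.884) = 0.9403/6.353 = 0.1480.
c = ζ · 2√(km) = 0.1480 × 2√(1700000 × 770) = 0.1480 × 72360 = 10710 N·s/m.

10700 N·s/m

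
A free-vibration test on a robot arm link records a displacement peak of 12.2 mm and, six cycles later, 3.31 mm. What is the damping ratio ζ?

0.0346

Logarithmic decrement δ = (1/n)·ln(x₀/x_n) = (1/6)·ln(12.2/3.31) = (1/6)·ln(3.686) = 0.2174.
ζ = δ/√(4π² + δ²) = 0.2174/√(39.48 + 0.0473) = 0.2174/6.287 = 0.03458.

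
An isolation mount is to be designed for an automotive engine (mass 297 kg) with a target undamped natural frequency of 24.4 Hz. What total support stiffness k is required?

6980000 N/m

ω_n = 2πf_n = 2π × 24.4 = 153.3 rad/s.
k = m·ω_n² = 297 × 153.3² = 297 × 23500 = 6981000 N/m.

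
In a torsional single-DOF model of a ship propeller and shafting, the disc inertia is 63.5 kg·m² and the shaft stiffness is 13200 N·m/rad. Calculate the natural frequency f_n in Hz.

2.29 Hz

ω_n = √(k_t/J) = √(13200/63.5) = √207.9 = 14.42 rad/s.
f_n = ω_n/(2π) = 14.42/6.283 = 2.295 Hz.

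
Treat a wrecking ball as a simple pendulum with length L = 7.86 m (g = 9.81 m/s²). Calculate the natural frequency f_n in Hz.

0.178 Hz

For a simple pendulum ω_n = √(g/L) = √(9.81/7.86) = √1.248 = 1.117 rad/s.
f_n = ω_n/(2π) = 1.117/6.283 = 0.1778 Hz.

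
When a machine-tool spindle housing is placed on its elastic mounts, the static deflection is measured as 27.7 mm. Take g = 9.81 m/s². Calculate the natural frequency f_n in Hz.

3.00 Hz

ω_n = √(g/δ_st) = √(9.81/0.0277) = √354.2 = 18.82 rad/s.
f_n = ω_n/(2π) = 18.82/6.283 = 2.995 Hz.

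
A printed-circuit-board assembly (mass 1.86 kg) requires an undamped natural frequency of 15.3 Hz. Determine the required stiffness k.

ω_n = 2πf_n = 2π × 15.3 = 96.13 rad/s.
k = m·ω_n² = 1.86 × 96.13² = 1.86 × 9242 = 17190 N/m.

17200 N/m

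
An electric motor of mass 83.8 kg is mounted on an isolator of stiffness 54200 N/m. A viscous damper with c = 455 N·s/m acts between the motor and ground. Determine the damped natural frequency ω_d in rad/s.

25.3 rad/s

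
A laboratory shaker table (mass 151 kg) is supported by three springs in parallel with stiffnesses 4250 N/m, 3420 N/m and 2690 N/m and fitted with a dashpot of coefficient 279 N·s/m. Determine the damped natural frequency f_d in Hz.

1.31 Hz

Parallel springs add: k_eq = 4250 + 3420 + 2690 = 10360 N/m.
ω_n = √(k_eq/m) = √(10360/151) = 8.283 rad/s.
Critical damping c_c = 2√(k_eq·m) = 2√(10360 × 151) = 2501 N·s/m, so ζ = c/c_c = 279/2501 = 0.1115.
ω_d = ω_n√(1 − ζ²) = 8.283 × √(1 − 0.0124) = 8.231 rad/s.
f_d = ω_d/(2π) = 1.310 Hz.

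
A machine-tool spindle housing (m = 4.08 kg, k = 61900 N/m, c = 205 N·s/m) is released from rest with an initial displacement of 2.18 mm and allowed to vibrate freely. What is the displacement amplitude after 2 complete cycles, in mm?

ζ = c/(2√(km)) = 205/(2√(61900 × 4.08)) = 205/1005 = 0.2040.
Logarithmic decrement δ = 2πζ/√(1 − ζ²) = 2π × 0.2040/√(1 − 0.0416) = 1.309.
After n cycles, x_n/x₀ = e^(−nδ), so x_2 = 2.18 × e^(−2 × 1.309) = 2.18 × 0.07294 = 0.1590 mm.

0.159 mm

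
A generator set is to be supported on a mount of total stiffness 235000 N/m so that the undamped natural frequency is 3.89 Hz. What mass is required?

ω_n = 2πf_n = 2π × 3.89 = 24.44 rad/s.
m = k/ω_n² = 235000/24.44² = 235000/597.4 = 393.4 kg.

393 kg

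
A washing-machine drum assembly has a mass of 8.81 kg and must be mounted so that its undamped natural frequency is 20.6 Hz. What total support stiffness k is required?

148000 N/m

ω_n = 2πf_n = 2π × 20.6 = 129.4 rad/s.
k = m·ω_n² = 8.81 × 129.4² = 8.81 × 16750 = 147600 N/m.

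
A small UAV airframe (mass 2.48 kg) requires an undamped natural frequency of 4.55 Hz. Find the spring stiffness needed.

ω_n = 2πf_n = 2π × 4.55 = 28.59 rad/s.
k = m·ω_n² = 2.48 × 28.59² = 2.48 × 817.3 = 2027 N/m.

2030 N/m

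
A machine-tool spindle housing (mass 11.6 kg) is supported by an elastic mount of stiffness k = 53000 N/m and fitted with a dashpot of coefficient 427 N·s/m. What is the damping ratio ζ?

ω_n = √(k/m) = √(53000/11.6) = 67.59 rad/s.
Critical damping c_c = 2√(k·m) = 2√(53000 × 11.6) = 1568 N·s/m, so ζ = c/c_c = 427/1568 = 0.2723.

0.272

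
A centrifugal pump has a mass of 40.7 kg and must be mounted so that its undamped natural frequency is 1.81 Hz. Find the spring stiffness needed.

5260 N/m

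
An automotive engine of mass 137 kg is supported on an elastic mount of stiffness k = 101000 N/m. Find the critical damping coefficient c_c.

c_c = 2√(k·m) = 2√(101000 × 137) = 2 × 3720 = 7440 N·s/m.

7440 N·s/m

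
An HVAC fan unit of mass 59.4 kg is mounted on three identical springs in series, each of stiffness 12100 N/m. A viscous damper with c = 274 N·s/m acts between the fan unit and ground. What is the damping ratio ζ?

Series springs: 1/k_eq = 3/12100, so k_eq = 12100/3 = 4033 N/m.
ω_n = √(k_eq/m) = √(4033/59.4) = 8.240 rad/s.
Critical damping c_c = 2√(k_eq·m) = 2√(4033 × 59.4) = 978.9 N·s/m, so ζ = c/c_c = 274/978.9 = 0.2799.

0.280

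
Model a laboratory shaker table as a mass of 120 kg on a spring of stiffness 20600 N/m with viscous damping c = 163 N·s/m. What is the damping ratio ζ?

0.0518

ω_n = √(k/m) = √(20600/120) = 13.10 rad/s.
Critical damping c_c = 2√(k·m) = 2√(20600 × 120) = 3145 N·s/m, so ζ = c/c_c = 163/3145 = 0.05184.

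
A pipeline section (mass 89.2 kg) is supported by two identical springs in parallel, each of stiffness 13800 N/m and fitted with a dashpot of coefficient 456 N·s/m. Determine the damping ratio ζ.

0.145

Parallel springs add: k_eq = 2 × 13800 = 27600 N/m.
ω_n = √(k_eq/m) = √(27600/89.2) = 17.59 rad/s.
Critical damping c_c = 2√(k_eq·m) = 2√(27600 × 89.2) = 3138 N·s/m, so ζ = c/c_c = 456/3138 = 0.1453.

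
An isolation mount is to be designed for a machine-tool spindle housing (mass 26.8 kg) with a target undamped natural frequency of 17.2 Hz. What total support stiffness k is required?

ω_n = 2πf_n = 2π × 17.2 = 108.1 rad/s.
k = m·ω_n² = 26.8 × 108.1² = 26.8 × 11680 = 313000 N/m.

313000 N/m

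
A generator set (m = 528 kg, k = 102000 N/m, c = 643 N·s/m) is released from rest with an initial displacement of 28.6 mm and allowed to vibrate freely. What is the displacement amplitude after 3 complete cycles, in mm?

ζ = c/(2√(km)) = 643/(2√(102000 × 528)) = 643/14680 = 0.04381.
Logarithmic decrement δ = 2πζ/√(1 − ζ²) = 2π × 0.04381/√(1 − 0.00192) = 0.2755.
After n cycles, x_n/x₀ = e^(−nδ), so x_3 = 28.6 × e^(−3 × 0.2755) = 28.6 × 0.4375 = 12.51 mm.

12.5 mm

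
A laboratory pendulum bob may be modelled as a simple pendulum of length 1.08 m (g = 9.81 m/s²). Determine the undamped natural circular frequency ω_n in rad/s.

For a simple pendulum ω_n = √(g/L) = √(9.81/1.08) = √9.083 = 3.014 rad/s.

3.01 rad/s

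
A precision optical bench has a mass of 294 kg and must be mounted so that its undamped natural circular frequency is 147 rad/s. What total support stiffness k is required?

6350000 N/m

k = m·ω_n² = 294 × 147.0² = 294 × 21610 = 6353000 N/m.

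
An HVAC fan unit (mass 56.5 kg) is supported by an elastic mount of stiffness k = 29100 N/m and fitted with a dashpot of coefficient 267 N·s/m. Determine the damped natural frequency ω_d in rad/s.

22.6 rad/s

ω_n = √(k/m) = √(29100/56.5) = 22.69 rad/s.
Critical damping c_c = 2√(k·m) = 2√(29100 × 56.5) = 2564 N·s/m, so ζ = c/c_c = 267/2564 = 0.1041.
ω_d = ω_n√(1 − ζ²) = 22.69 × √(1 − 0.0108) = 22.57 rad/s.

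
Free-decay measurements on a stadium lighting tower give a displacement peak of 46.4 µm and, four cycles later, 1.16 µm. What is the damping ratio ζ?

0.145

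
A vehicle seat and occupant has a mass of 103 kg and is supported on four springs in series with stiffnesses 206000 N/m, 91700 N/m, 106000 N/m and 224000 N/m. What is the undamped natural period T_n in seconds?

0.347 s

Series springs: 1/k_eq = 1/206000 + 1/91700 + 1/106000 + 1/224000 = 2.966×10^-5, so k_eq = 33720 N/m.
ω_n = √(k_eq/m) = √(33720/103) = √327.4 = 18.09 rad/s.
T_n = 2π/ω_n = 6.283/18.09 = 0.3473 s.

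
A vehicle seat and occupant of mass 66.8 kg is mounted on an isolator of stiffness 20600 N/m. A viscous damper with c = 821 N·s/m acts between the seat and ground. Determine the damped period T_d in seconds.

ω_n = √(k/m) = √(20600/66.8) = 17.56 rad/s.
Critical damping c_c = 2√(k·m) = 2√(20600 × 66.8) = 2346 N·s/m, so ζ = c/c_c = 821/2346 = 0.3499.
ω_d = ω_n√(1 − ζ²) = 17.56 × √(1 − 0.122) = 16.45 rad/s.
T_d = 2π/ω_d = 0.3819 s.

0.382 s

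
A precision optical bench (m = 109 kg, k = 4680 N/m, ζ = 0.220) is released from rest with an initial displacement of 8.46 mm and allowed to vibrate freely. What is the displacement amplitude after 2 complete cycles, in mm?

0.497 mm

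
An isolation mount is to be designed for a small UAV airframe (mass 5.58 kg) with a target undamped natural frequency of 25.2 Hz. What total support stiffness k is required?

140000 N/m

ω_n = 2πf_n = 2π × 25.2 = 158.3 rad/s.
k = m·ω_n² = 5.58 × 158.3² = 5.58 × 25070 = 139900 N/m.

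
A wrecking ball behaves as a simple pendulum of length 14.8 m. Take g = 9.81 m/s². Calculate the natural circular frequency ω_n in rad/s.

0.814 rad/s

For a simple pendulum ω_n = √(g/L) = √(9.81/14.8) = √0.6628 = 0.8141 rad/s.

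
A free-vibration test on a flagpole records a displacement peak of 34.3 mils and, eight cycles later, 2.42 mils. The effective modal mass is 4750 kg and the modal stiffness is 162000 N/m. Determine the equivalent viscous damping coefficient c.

Logarithmic decrement δ = (1/n)·ln(x₀/x_n) = (1/8)·ln(34.3/2.42) = (1/8)·ln(14.17) = 0.3314.
ζ = δ/√(4π² + δ²) = 0.3314/√(39.48 + 0.110) = 0.3314/6.292 = 0.05267.
c = ζ · 2√(km) = 0.05267 × 2√(162000 × 4750) = 0.05267 × 55480 = 2922 N·s/m.

2920 N·s/m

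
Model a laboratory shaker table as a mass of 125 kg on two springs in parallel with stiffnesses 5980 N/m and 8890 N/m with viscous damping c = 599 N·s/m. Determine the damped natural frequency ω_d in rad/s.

10.6 rad/s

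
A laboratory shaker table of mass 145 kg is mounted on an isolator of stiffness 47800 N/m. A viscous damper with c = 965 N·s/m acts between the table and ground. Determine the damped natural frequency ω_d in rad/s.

17.8 rad/s

ω_n = √(k/m) = √(47800/145) = 18.16 rad/s.
Critical damping c_c = 2√(k·m) = 2√(47800 × 145) = 5265 N·s/m, so ζ = c/c_c = 965/5265 = 0.1833.
ω_d = ω_n√(1 − ζ²) = 18.16 × √(1 − 0.0336) = 17.85 rad/s.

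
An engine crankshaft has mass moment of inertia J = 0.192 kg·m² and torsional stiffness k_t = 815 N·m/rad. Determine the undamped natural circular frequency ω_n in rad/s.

65.2 rad/s

ω_n = √(k_t/J) = √(815/0.192) = √4245 = 65.15 rad/s.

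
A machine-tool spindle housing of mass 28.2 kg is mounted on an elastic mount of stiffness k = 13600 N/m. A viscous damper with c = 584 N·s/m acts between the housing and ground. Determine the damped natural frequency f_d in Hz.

3.08 Hz

ω_n = √(k/m) = √(13600/28.2) = 21.96 rad/s.
Critical damping c_c = 2√(k·m) = 2√(13600 × 28.2) = 1239 N·s/m, so ζ = c/c_c = 584/1239 = 0.4715.
ω_d = ω_n√(1 − ζ²) = 21.96 × √(1 − 0.222) = 19.37 rad/s.
f_d = ω_d/(2π) = 3.082 Hz.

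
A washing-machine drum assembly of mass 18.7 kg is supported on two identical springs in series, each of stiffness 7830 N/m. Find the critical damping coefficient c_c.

541 N·s/m

Series springs: 1/k_eq = 2/7830, so k_eq = 7830/2 = 3915 N/m.
c_c = 2√(k_eq·m) = 2√(3915 × 18.7) = 2 × 270.6 = 541.1 N·s/m.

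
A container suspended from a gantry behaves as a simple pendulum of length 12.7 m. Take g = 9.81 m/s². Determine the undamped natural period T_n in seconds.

7.15 s

For a simple pendulum ω_n = √(g/L) = √(9.81/12.7) = √0.7724 = 0.8789 rad/s.
T_n = 2π/ω_n = 6.283/0.8789 = 7.149 s.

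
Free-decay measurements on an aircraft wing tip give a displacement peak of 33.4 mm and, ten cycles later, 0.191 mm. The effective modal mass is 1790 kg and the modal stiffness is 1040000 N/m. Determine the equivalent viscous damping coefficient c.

Logarithmic decrement δ = (1/n)·ln(x₀/x_n) = (1/10)·ln(33.4/0.191) = (1/10)·ln(174.9) = 0.5164.
ζ = δ/√(4π² + δ²) = 0.5164/√(39.48 + 0.267) = 0.5164/6.304 = 0.08191.
c = ζ · 2√(km) = 0.08191 × 2√(1040000 × 1790) = 0.08191 × 86290 = 7068 N·s/m.

7070 N·s/m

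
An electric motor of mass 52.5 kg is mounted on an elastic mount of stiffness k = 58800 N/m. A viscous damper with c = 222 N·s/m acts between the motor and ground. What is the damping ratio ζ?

ω_n = √(k/m) = √(58800/52.5) = 33.47 rad/s.
Critical damping c_c = 2√(k·m) = 2√(58800 × 52.5) = 3514 N·s/m, so ζ = c/c_c = 222/3514 = 0.06318.

0.0632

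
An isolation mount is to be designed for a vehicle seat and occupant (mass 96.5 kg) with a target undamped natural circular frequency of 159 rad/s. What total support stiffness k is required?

2440000 N/m

k = m·ω_n² = 96.5 × 159.0² = 96.5 × 25280 = 2440000 N/m.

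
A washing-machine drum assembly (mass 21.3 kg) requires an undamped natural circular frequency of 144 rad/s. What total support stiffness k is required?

k = m·ω_n² = 21.3 × 144.0² = 21.3 × 20740 = 441700 N/m.

442000 N/m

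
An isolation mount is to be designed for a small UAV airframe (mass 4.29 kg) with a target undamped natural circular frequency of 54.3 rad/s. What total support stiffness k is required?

12600 N/m

k = m·ω_n² = 4.29 × 54.30² = 4.29 × 2948 = 12650 N/m.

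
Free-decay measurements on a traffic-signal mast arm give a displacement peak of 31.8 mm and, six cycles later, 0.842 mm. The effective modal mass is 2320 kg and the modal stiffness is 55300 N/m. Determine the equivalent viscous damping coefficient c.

Logarithmic decrement δ = (1/n)·ln(x₀/x_n) = (1/6)·ln(31.8/0.842) = (1/6)·ln(37.77) = 0.6052.
ζ = δ/√(4π² + δ²) = 0.6052/√(39.48 + 0.366) = 0.6052/6.312 = 0.09588.
c = ζ · 2√(km) = 0.09588 × 2√(55300 × 2320) = 0.09588 × 22650 = 2172 N·s/m.

2170 N·s/m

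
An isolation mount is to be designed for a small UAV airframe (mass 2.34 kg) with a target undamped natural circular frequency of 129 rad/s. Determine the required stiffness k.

38900 N/m

k = m·ω_n² = 2.34 × 129.0² = 2.34 × 16640 = 38940 N/m.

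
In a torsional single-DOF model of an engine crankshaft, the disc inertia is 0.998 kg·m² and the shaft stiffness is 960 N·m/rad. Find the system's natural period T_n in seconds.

0.203 s

ω_n = √(k_t/J) = √(960/0.998) = √961.9 = 31.01 rad/s.
T_n = 2π/ω_n = 6.283/31.01 = 0.2026 s.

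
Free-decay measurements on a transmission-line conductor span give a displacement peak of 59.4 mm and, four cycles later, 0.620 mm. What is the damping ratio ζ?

0.179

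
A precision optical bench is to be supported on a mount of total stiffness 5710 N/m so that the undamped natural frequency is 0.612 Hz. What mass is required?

386 kg

ω_n = 2πf_n = 2π × 0.612 = 3.845 rad/s.
m = k/ω_n² = 5710/3.845² = 5710/14.79 = 386.2 kg.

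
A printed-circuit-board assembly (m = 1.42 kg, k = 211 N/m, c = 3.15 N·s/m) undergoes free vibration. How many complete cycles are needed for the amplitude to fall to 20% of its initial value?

ζ = c/(2√(km)) = 3.15/(2√(211 × 1.42)) = 3.15/34.62 = 0.09099.
Logarithmic decrement δ = 2πζ/√(1 − ζ²) = 2π × 0.09099/√(1 − 0.00828) = 0.5741.
x_n/x₀ = e^(−nδ) ≤ 0.2; take ln: n ≥ ln(1/0.2)/δ = 1.609/0.5741 = 2.803.
So 3 complete cycles are required.

3 cycles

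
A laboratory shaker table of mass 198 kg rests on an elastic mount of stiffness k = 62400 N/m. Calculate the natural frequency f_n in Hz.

ω_n = √(k/m) = √(62400/198) = √315.2 = 17.75 rad/s.
f_n = ω_n/(2π) = 17.75/6.283 = 2.825 Hz.

2.83 Hz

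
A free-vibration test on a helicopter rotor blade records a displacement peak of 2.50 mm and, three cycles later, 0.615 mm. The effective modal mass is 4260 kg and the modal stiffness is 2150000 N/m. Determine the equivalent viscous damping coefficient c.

14200 N·s/m

Logarithmic decrement δ = (1/n)·ln(x₀/x_n) = (1/3)·ln(2.50/0.615) = (1/3)·ln(4.065) = 0.4675.
ζ = δ/√(4π² + δ²) = 0.4675/√(39.48 + 0.219) = 0.4675/6.301 = 0.07420.
c = ζ · 2√(km) = 0.07420 × 2√(2150000 × 4260) = 0.07420 × 191400 = 14200 N·s/m.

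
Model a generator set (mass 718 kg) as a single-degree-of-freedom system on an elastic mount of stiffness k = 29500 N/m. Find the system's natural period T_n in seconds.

0.980 s

ω_n = √(k/m) = √(29500/718) = √41.09 = 6.410 rad/s.
T_n = 2π/ω_n = 6.283/6.410 = 0.9802 s.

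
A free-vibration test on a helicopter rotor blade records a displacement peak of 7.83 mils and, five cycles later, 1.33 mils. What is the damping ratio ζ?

0.0563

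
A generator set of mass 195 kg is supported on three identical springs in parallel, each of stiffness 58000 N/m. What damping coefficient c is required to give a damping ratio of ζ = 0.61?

Parallel springs add: k_eq = 3 × 58000 = 174000 N/m.
c_c = 2√(k_eq·m) = 2√(174000 × 195) = 11650 N·s/m.
c = ζ·c_c = 0.61 × 11650 = 7106 N·s/m.

7110 N·s/m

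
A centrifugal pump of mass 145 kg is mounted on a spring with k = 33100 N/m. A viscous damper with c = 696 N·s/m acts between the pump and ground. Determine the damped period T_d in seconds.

ω_n = √(k/m) = √(33100/145) = 15.11 rad/s.
Critical damping c_c = 2√(k·m) = 2√(33100 × 145) = 4382 N·s/m, so ζ = c/c_c = 696/4382 = 0.1588.
ω_d = ω_n√(1 − ζ²) = 15.11 × √(1 − 0.0252) = 14.92 rad/s.
T_d = 2π/ω_d = 0.4212 s.

0.421 s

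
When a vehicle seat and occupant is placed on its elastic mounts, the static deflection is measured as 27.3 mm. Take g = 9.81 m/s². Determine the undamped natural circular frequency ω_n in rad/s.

ω_n = √(g/δ_st) = √(9.81/0.0273) = √359.3 = 18.96 rad/s.

19.0 rad/s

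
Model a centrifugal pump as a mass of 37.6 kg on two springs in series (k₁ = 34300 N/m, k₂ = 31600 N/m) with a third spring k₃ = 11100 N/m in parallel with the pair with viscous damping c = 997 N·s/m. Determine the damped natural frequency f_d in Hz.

3.76 Hz

Series pair: k_s = k₁k₂/(k₁+k₂) = (34300)(31600)/(34300 + 31600) = 16450 N/m. In parallel with k₃: k_eq = 16450 + 11100 = 27550 N/m.
ω_n = √(k_eq/m) = √(27550/37.6) = 27.07 rad/s.
Critical damping c_c = 2√(k_eq·m) = 2√(27550 × 37.6) = 2035 N·s/m, so ζ = c/c_c = 997/2035 = 0.4898.
ω_d = ω_n√(1 − ζ²) = 27.07 × √(1 − 0.240) = 23.60 rad/s.
f_d = ω_d/(2π) = 3.756 Hz.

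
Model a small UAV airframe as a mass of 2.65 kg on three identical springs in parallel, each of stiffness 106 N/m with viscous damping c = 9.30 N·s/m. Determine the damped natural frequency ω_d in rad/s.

10.8 rad/s

Parallel springs add: k_eq = 3 × 106 = 318.0 N/m.
ω_n = √(k_eq/m) = √(318.0/2.65) = 10.95 rad/s.
Critical damping c_c = 2√(k_eq·m) = 2√(318.0 × 2.65) = 58.06 N·s/m, so ζ = c/c_c = 9.30/58.06 = 0.1602.
ω_d = ω_n√(1 − ζ²) = 10.95 × √(1 − 0.0257) = 10.81 rad/s.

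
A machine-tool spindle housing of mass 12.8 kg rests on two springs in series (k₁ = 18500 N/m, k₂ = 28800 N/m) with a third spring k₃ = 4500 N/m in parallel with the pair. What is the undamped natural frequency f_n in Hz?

5.59 Hz

Series pair: k_s = k₁k₂/(k₁+k₂) = (18500)(28800)/(18500 + 28800) = 11260 N/m. In parallel with k₃: k_eq = 11260 + 4500 = 15760 N/m.
ω_n = √(k_eq/m) = √(15760/12.8) = √1232 = 35.09 rad/s.
f_n = ω_n/(2π) = 35.09/6.283 = 5.585 Hz.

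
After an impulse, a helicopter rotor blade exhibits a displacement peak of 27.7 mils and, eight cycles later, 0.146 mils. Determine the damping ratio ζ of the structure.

Logarithmic decrement δ = (1/n)·ln(x₀/x_n) = (1/8)·ln(27.7/0.146) = (1/8)·ln(189.7) = 0.6557.
ζ = δ/√(4π² + δ²) = 0.6557/√(39.48 + 0.430) = 0.6557/6.317 = 0.1038.

0.104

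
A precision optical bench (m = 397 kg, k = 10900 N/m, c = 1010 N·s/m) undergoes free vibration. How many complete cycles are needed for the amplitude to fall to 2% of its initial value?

ζ = c/(2√(km)) = 1010/(2√(10900 × 397)) = 1010/4160 = 0.2428.
Logarithmic decrement δ = 2πζ/√(1 − ζ²) = 2π × 0.2428/√(1 − 0.0589) = 1.572.
x_n/x₀ = e^(−nδ) ≤ 0.02; take ln: n ≥ ln(1/0.02)/δ = 3.912/1.572 = 2.488.
So 3 complete cycles are required.

3 cycles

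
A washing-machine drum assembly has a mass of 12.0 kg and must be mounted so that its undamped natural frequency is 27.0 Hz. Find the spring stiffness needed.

345000 N/m

ω_n = 2πf_n = 2π × 27.0 = 169.6 rad/s.
k = m·ω_n² = 12.0 × 169.6² = 12.0 × 28780 = 345400 N/m.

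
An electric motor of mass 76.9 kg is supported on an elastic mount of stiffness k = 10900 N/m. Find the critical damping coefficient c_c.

c_c = 2√(k·m) = 2√(10900 × 76.9) = 2 × 915.5 = 1831 N·s/m.

1830 N·s/m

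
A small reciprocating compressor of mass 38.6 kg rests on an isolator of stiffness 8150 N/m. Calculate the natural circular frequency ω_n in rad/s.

ω_n = √(k/m) = √(8150/38.6) = √211.1 = 14.53 rad/s.

14.5 rad/s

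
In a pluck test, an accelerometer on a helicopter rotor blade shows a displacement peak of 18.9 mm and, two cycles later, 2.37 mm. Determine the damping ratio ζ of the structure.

0.163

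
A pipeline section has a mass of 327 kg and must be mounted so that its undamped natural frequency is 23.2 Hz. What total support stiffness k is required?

6950000 N/m

ω_n = 2πf_n = 2π × 23.2 = 145.8 rad/s.
k = m·ω_n² = 327 × 145.8² = 327 × 21250 = 6948000 N/m.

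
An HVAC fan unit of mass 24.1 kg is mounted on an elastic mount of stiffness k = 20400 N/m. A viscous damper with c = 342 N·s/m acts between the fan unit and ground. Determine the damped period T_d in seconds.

ω_n = √(k/m) = √(20400/24.1) = 29.09 rad/s.
Critical damping c_c = 2√(k·m) = 2√(20400 × 24.1) = 1402 N·s/m, so ζ = c/c_c = 342/1402 = 0.2439.
ω_d = ω_n√(1 − ζ²) = 29.09 × √(1 − 0.0595) = 28.22 rad/s.
T_d = 2π/ω_d = 0.2227 s.

0.223 s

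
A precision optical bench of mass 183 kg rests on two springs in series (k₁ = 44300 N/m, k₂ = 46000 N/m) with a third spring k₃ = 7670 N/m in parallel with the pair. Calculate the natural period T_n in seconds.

Series pair: k_s = k₁k₂/(k₁+k₂) = (44300)(46000)/(44300 + 46000) = 22570 N/m. In parallel with k₃: k_eq = 22570 + 7670 = 30240 N/m.
ω_n = √(k_eq/m) = √(30240/183) = √165.2 = 12.85 rad/s.
T_n = 2π/ω_n = 6.283/12.85 = 0.4888 s.

0.489 s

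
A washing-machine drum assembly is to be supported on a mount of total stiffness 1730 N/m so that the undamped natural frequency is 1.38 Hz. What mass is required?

ω_n = 2πf_n = 2π × 1.38 = 8.671 rad/s.
m = k/ω_n² = 1730/8.671² = 1730/75.18 = 23.01 kg.

23.0 kg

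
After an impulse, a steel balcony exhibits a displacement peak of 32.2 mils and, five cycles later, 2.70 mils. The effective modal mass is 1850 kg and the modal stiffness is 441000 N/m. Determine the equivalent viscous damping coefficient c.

4490 N·s/m

Logarithmic decrement δ = (1/n)·ln(x₀/x_n) = (1/5)·ln(32.2/2.70) = (1/5)·ln(11.93) = 0.4957.
ζ = δ/√(4π² + δ²) = 0.4957/√(39.48 + 0.246) = 0.4957/6.303 = 0.07866.
c = ζ · 2√(km) = 0.07866 × 2√(441000 × 1850) = 0.07866 × 57130 = 4493 N·s/m.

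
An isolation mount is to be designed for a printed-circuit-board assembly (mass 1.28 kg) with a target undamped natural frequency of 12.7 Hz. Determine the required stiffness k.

8150 N/m

ω_n = 2πf_n = 2π × 12.7 = 79.80 rad/s.
k = m·ω_n² = 1.28 × 79.80² = 1.28 × 6367 = 8150 N/m.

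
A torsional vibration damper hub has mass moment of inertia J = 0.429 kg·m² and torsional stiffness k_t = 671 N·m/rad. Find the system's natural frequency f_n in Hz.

ω_n = √(k_t/J) = √(671/0.429) = √1564 = 39.55 rad/s.
f_n = ω_n/(2π) = 39.55/6.283 = 6.294 Hz.

6.29 Hz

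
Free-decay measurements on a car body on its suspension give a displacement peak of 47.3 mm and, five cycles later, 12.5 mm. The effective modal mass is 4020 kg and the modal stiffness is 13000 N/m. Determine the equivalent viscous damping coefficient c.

612 N·s/m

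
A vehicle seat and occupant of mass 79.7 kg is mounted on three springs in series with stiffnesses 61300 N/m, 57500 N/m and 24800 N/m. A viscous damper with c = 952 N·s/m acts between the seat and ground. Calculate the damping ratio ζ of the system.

0.459

Series springs: 1/k_eq = 1/61300 + 1/57500 + 1/24800 = 7.403×10^-5, so k_eq = 13510 N/m.
ω_n = √(k_eq/m) = √(13510/79.7) = 13.02 rad/s.
Critical damping c_c = 2√(k_eq·m) = 2√(13510 × 79.7) = 2075 N·s/m, so ζ = c/c_c = 952/2075 = 0.4587.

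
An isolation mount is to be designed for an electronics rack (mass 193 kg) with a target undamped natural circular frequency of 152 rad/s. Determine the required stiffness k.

k = m·ω_n² = 193 × 152.0² = 193 × 23100 = 4459000 N/m.

4460000 N/m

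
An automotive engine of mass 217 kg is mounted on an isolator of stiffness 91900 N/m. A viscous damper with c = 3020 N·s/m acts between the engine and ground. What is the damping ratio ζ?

0.338

ω_n = √(k/m) = √(91900/217) = 20.58 rad/s.
Critical damping c_c = 2√(k·m) = 2√(91900 × 217) = 8931 N·s/m, so ζ = c/c_c = 3020/8931 = 0.3381.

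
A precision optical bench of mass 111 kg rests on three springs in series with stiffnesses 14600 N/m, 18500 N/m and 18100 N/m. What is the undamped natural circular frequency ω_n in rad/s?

7.12 rad/s

Series springs: 1/k_eq = 1/14600 + 1/18500 + 1/18100 = 0.0001778, so k_eq = 5624 N/m.
ω_n = √(k_eq/m) = √(5624/111) = √50.67 = 7.118 rad/s.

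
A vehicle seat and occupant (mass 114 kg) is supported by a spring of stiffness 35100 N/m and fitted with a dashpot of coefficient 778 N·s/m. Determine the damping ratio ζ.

ω_n = √(k/m) = √(35100/114) = 17.55 rad/s.
Critical damping c_c = 2√(k·m) = 2√(35100 × 114) = 4001 N·s/m, so ζ = c/c_c = 778/4001 = 0.1945.

0.194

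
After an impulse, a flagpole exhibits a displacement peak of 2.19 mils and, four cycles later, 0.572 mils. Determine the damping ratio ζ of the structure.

Logarithmic decrement δ = (1/n)·ln(x₀/x_n) = (1/4)·ln(2.19/0.572) = (1/4)·ln(3.829) = 0.3356.
ζ = δ/√(4π² + δ²) = 0.3356/√(39.48 + 0.113) = 0.3356/6.292 = 0.05334.

0.0533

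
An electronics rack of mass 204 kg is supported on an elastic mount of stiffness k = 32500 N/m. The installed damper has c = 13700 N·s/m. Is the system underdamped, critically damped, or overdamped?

overdamped

c_c = 2√(k·m) = 5150 N·s/m; ζ = c/c_c = 13700/5150 = 2.66.
Since ζ > 1 the system is overdamped.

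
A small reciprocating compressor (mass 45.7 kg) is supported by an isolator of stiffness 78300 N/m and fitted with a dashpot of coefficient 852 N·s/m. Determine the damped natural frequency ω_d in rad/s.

40.3 rad/s

ω_n = √(k/m) = √(78300/45.7) = 41.39 rad/s.
Critical damping c_c = 2√(k·m) = 2√(78300 × 45.7) = 3783 N·s/m, so ζ = c/c_c = 852/3783 = 0.2252.
ω_d = ω_n√(1 − ζ²) = 41.39 × √(1 − 0.0507) = 40.33 rad/s.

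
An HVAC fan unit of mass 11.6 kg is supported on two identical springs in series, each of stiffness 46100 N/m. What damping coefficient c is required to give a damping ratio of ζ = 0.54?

558 N·s/m

Series springs: 1/k_eq = 2/46100, so k_eq = 46100/2 = 23050 N/m.
c_c = 2√(k_eq·m) = 2√(23050 × 11.6) = 1034 N·s/m.
c = ζ·c_c = 0.54 × 1034 = 558.5 N·s/m.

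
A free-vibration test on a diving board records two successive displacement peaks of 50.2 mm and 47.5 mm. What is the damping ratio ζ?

0.00880

Logarithmic decrement δ = (1/n)·ln(x₀/x_n) = (1/1)·ln(50.2/47.5) = (1/1)·ln(1.057) = 0.05529.
ζ = δ/√(4π² + δ²) = 0.05529/√(39.48 + 0.00306) = 0.05529/6.283 = 0.008799.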